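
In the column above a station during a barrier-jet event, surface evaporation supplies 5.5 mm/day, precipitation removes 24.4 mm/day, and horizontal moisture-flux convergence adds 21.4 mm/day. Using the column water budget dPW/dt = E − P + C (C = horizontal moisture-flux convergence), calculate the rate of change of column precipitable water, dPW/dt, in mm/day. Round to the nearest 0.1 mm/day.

dPW/dt ≈ 2.5 mm/day

dPW/dt = E − P + C = 5.5 − 24.4 + (21.4) = 2.5 mm/day.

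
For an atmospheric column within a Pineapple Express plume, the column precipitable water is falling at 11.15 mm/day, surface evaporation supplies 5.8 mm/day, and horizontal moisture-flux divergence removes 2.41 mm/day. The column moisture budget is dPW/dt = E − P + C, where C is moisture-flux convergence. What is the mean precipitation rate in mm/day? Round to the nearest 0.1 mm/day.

P ≈ 14.5 mm/day

dPW/dt = -11.15 mm/day.
P = E + C − dPW/dt = 5.8 + (-2.41) − (-11.15) = 14.5 mm/day.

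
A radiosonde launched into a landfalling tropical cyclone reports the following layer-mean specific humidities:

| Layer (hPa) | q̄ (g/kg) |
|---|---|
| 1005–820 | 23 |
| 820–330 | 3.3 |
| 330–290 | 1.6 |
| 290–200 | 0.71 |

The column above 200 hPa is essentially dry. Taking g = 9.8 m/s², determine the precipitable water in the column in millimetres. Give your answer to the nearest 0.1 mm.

Precipitable water is the column-integrated vapour mass per unit area: PW = (1/g) Σ q̄ Δp, with q in kg/kg and Δp in Pa (1 kg/m² of water = 1 mm).
Layer 1005–820 hPa: Δp = 185 hPa = 18500 Pa, q̄ = 0.023 kg/kg → 0.023 × 18500 / 9.8 = 43.42 mm
Layer 820–330 hPa: Δp = 490 hPa = 49000 Pa, q̄ = 0.0033 kg/kg → 0.0033 × 49000 / 9.8 = 16.50 mm
Layer 330–290 hPa: Δp = 40 hPa = 4000 Pa, q̄ = 0.0016 kg/kg → 0.0016 × 4000 / 9.8 = 0.65 mm
Layer 290–200 hPa: Δp = 90 hPa = 9000 Pa, q̄ = 0.00071 kg/kg → 0.00071 × 9000 / 9.8 = 0.65 mm
PW = 43.42 + 16.50 + 0.65 + 0.65 = 61.22 ≈ 61.2 mm.

PW ≈ 61.2 mm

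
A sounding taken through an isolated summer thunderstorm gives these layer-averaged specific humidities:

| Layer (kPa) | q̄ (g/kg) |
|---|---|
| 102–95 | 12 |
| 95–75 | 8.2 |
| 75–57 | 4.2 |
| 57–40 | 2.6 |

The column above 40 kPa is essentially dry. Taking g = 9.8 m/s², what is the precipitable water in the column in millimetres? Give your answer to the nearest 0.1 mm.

PW ≈ 37.5 mm

Precipitable water is the column-integrated vapour mass per unit area: PW = (1/g) Σ q̄ Δp, with q in kg/kg and Δp in Pa (1 kg/m² of water = 1 mm).
Layer 102–95 kPa: Δp = 70 hPa = 7000 Pa, q̄ = 0.012 kg/kg → 0.012 × 7000 / 9.8 = 8.57 mm
Layer 95–75 kPa: Δp = 200 hPa = 20000 Pa, q̄ = 0.0082 kg/kg → 0.0082 × 20000 / 9.8 = 16.73 mm
Layer 75–57 kPa: Δp = 180 hPa = 18000 Pa, q̄ = 0.0042 kg/kg → 0.0042 × 18000 / 9.8 = 7.71 mm
Layer 57–40 kPa: Δp = 170 hPa = 17000 Pa, q̄ = 0.0026 kg/kg → 0.0026 × 17000 / 9.8 = 4.51 mm
PW = 8.57 + 16.73 + 7.71 + 4.51 = 37.52 ≈ 37.5 mm.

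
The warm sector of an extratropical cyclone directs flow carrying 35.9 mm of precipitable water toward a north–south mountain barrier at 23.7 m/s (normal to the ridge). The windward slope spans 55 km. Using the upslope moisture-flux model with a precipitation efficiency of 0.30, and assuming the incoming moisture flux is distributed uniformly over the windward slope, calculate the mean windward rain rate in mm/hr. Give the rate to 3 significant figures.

R ≈ 16.7 mm/hr

Incoming column moisture flux per unit ridge length: F = V × PW = 23.7 × 35.9 = 850.83 mm·m/s.
Spread over the 55 km slope with efficiency ε = 0.30: R = ε·F/W = 0.30 × 850.83 / 55000 m = 4.641e-03 mm/s.
R = 4.641e-03 × 3600 = 16.7 mm/hr.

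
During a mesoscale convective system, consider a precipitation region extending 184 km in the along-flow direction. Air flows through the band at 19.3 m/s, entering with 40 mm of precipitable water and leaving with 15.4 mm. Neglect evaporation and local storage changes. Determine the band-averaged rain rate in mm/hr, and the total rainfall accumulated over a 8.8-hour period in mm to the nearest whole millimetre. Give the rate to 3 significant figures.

R ≈ 9.29 mm/hr; total ≈ 82 mm

Column moisture flux per unit crosswind length is F = V × PW.
Inflow: F_in = 19.3 × 40 = 772 mm·m/s
Outflow: F_out = 19.3 × 15.4 = 297.22 mm·m/s
Steady-state rate R = (F_in − F_out)/L = (772 − 297.22) / 184000 m = 2.580e-03 mm/s.
R = 2.580e-03 × 3600 = 9.29 mm/hr.
Over 8.8 h: total = 9.29 × 8.8 = 81.752 ≈ 82 mm.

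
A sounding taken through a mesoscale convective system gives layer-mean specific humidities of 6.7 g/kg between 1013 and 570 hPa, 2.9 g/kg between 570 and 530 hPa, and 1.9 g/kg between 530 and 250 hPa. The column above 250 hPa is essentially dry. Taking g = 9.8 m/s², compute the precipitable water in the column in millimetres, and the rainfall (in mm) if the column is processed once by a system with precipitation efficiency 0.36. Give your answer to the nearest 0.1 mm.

PW ≈ 36.9 mm; rainfall ≈ 13.3 mm

Precipitable water is the column-integrated vapour mass per unit area: PW = (1/g) Σ q̄ Δp, with q in kg/kg and Δp in Pa (1 kg/m² of water = 1 mm).
Layer 1013–570 hPa: Δp = 443 hPa = 44300 Pa, q̄ = 0.0067 kg/kg → 0.0067 × 44300 / 9.8 = 30.29 mm
Layer 570–530 hPa: Δp = 40 hPa = 4000 Pa, q̄ = 0.0029 kg/kg → 0.0029 × 4000 / 9.8 = 1.18 mm
Layer 530–250 hPa: Δp = 280 hPa = 28000 Pa, q̄ = 0.0019 kg/kg → 0.0019 × 28000 / 9.8 = 5.43 mm
PW = 30.29 + 1.18 + 5.43 = 36.90 ≈ 36.9 mm.
Rainfall = ε × PW = 0.36 × 36.9 = 13.3 mm.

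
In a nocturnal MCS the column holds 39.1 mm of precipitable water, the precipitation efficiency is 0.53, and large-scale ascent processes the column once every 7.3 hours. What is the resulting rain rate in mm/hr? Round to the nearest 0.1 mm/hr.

Each overturning extracts ε × PW = 0.53 × 39.1 = 20.723 mm.
Rate = ε·PW / τ = 20.723 / 7.3 h = 2.8 mm/hr.

R ≈ 2.8 mm/hr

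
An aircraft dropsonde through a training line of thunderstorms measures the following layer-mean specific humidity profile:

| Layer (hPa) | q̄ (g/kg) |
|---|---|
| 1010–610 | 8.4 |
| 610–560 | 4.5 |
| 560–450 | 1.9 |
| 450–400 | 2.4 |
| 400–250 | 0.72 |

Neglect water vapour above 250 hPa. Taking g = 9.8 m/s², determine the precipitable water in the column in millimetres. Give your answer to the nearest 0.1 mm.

PW ≈ 41.0 mm

Precipitable water is the column-integrated vapour mass per unit area: PW = (1/g) Σ q̄ Δp, with q in kg/kg and Δp in Pa (1 kg/m² of water = 1 mm).
Layer 1010–610 hPa: Δp = 400 hPa = 40000 Pa, q̄ = 0.0084 kg/kg → 0.0084 × 40000 / 9.8 = 34.29 mm
Layer 610–560 hPa: Δp = 50 hPa = 5000 Pa, q̄ = 0.0045 kg/kg → 0.0045 × 5000 / 9.8 = 2.30 mm
Layer 560–450 hPa: Δp = 110 hPa = 11000 Pa, q̄ = 0.0019 kg/kg → 0.0019 × 11000 / 9.8 = 2.13 mm
Layer 450–400 hPa: Δp = 50 hPa = 5000 Pa, q̄ = 0.0024 kg/kg → 0.0024 × 5000 / 9.8 = 1.22 mm
Layer 400–250 hPa: Δp = 150 hPa = 15000 Pa, q̄ = 0.00072 kg/kg → 0.00072 × 15000 / 9.8 = 1.10 mm
PW = 34.29 + 2.30 + 2.13 + 1.22 + 1.10 = 41.04 ≈ 41.0 mm.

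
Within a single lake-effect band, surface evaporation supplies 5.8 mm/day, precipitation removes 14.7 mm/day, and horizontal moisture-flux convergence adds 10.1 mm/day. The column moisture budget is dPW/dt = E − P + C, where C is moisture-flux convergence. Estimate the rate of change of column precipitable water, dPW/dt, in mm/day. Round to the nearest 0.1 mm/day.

dPW/dt = E − P + C = 5.8 − 14.7 + (10.1) = 1.2 mm/day.

dPW/dt ≈ 1.2 mm/day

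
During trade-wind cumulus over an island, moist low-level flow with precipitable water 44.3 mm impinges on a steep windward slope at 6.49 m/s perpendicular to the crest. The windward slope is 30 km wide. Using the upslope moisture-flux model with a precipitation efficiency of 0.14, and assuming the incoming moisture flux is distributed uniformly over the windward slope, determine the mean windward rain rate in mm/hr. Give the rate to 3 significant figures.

R ≈ 4.83 mm/hr

Incoming column moisture flux per unit ridge length: F = V × PW = 6.49 × 44.3 = 287.507 mm·m/s.
Spread over the 30 km slope with efficiency ε = 0.14: R = ε·F/W = 0.14 × 287.507 / 30000 m = 1.342e-03 mm/s.
R = 1.342e-03 × 3600 = 4.83 mm/hr.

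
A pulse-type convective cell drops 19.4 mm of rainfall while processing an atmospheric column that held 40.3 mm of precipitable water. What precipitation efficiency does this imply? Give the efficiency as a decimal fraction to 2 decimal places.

ε = rainfall / PW = 19.4 / 40.3 = 0.48.

ε ≈ 0.48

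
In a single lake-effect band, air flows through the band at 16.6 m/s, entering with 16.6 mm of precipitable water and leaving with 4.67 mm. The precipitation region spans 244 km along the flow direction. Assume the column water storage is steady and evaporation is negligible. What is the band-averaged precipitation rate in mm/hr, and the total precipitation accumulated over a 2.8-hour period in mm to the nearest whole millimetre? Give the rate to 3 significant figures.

Column moisture flux per unit crosswind length is F = V × PW.
Inflow: F_in = 16.6 × 16.6 = 275.56 mm·m/s
Outflow: F_out = 16.6 × 4.67 = 77.522 mm·m/s
Steady-state rate R = (F_in − F_out)/L = (275.56 − 77.522) / 244000 m = 8.116e-04 mm/s.
R = 8.116e-04 × 3600 = 2.92 mm/hr.
Over 2.8 h: total = 2.92 × 2.8 = 8.176 ≈ 8 mm.

R ≈ 2.92 mm/hr; total ≈ 8 mm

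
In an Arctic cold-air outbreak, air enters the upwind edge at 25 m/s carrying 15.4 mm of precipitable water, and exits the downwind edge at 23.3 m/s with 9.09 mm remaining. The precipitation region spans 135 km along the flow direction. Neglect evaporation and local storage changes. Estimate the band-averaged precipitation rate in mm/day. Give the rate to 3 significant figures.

R ≈ 111 mm/day

Column moisture flux per unit crosswind length is F = V × PW.
Inflow: F_in = 25 × 15.4 = 385 mm·m/s
Outflow: F_out = 23.3 × 9.09 = 211.797 mm·m/s
Steady-state rate R = (F_in − F_out)/L = (385 − 211.797) / 135000 m = 1.283e-03 mm/s.
R = 1.283e-03 × 3600 × 24 = 111 mm/day.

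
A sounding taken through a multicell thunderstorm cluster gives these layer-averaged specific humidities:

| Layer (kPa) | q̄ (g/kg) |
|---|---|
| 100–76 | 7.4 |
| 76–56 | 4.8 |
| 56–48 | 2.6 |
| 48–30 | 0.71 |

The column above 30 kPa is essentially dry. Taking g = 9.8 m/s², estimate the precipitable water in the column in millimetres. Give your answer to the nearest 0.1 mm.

PW ≈ 31.3 mm

Precipitable water is the column-integrated vapour mass per unit area: PW = (1/g) Σ q̄ Δp, with q in kg/kg and Δp in Pa (1 kg/m² of water = 1 mm).
Layer 100–76 kPa: Δp = 240 hPa = 24000 Pa, q̄ = 0.0074 kg/kg → 0.0074 × 24000 / 9.8 = 18.12 mm
Layer 76–56 kPa: Δp = 200 hPa = 20000 Pa, q̄ = 0.0048 kg/kg → 0.0048 × 20000 / 9.8 = 9.80 mm
Layer 56–48 kPa: Δp = 80 hPa = 8000 Pa, q̄ = 0.0026 kg/kg → 0.0026 × 8000 / 9.8 = 2.12 mm
Layer 48–30 kPa: Δp = 180 hPa = 18000 Pa, q̄ = 0.00071 kg/kg → 0.00071 × 18000 / 9.8 = 1.30 mm
PW = 18.12 + 9.80 + 2.12 + 1.30 = 31.34 ≈ 31.3 mm.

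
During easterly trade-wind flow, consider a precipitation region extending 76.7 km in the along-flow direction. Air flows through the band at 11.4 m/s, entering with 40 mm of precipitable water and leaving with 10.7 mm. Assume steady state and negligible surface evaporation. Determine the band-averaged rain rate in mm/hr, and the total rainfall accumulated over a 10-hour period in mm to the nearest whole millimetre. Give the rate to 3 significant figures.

Column moisture flux per unit crosswind length is F = V × PW.
Inflow: F_in = 11.4 × 40 = 456 mm·m/s
Outflow: F_out = 11.4 × 10.7 = 121.98 mm·m/s
Steady-state rate R = (F_in − F_out)/L = (456 − 121.98) / 76700 m = 4.355e-03 mm/s.
R = 4.355e-03 × 3600 = 15.7 mm/hr.
Over 10 h: total = 15.7 × 10 = 157 mm.

R ≈ 15.7 mm/hr; total ≈ 157 mm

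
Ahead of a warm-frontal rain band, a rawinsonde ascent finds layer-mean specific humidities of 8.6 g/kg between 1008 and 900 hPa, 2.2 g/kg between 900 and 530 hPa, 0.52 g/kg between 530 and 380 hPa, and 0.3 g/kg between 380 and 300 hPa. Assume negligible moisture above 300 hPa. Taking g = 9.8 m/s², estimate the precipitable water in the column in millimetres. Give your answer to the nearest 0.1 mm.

Precipitable water is the column-integrated vapour mass per unit area: PW = (1/g) Σ q̄ Δp, with q in kg/kg and Δp in Pa (1 kg/m² of water = 1 mm).
Layer 1008–900 hPa: Δp = 108 hPa = 10800 Pa, q̄ = 0.0086 kg/kg → 0.0086 × 10800 / 9.8 = 9.48 mm
Layer 900–530 hPa: Δp = 370 hPa = 37000 Pa, q̄ = 0.0022 kg/kg → 0.0022 × 37000 / 9.8 = 8.31 mm
Layer 530–380 hPa: Δp = 150 hPa = 15000 Pa, q̄ = 0.00052 kg/kg → 0.00052 × 15000 / 9.8 = 0.80 mm
Layer 380–300 hPa: Δp = 80 hPa = 8000 Pa, q̄ = 0.0003 kg/kg → 0.0003 × 8000 / 9.8 = 0.24 mm
PW = 9.48 + 8.31 + 0.80 + 0.24 = 18.83 ≈ 18.8 mm.

PW ≈ 18.8 mm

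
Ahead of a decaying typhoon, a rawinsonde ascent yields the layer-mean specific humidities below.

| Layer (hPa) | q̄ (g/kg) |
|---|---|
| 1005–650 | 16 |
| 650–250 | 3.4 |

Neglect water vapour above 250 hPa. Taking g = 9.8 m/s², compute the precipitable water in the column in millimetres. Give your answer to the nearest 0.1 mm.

Precipitable water is the column-integrated vapour mass per unit area: PW = (1/g) Σ q̄ Δp, with q in kg/kg and Δp in Pa (1 kg/m² of water = 1 mm).
Layer 1005–650 hPa: Δp = 355 hPa = 35500 Pa, q̄ = 0.016 kg/kg → 0.016 × 35500 / 9.8 = 57.96 mm
Layer 650–250 hPa: Δp = 400 hPa = 40000 Pa, q̄ = 0.0034 kg/kg → 0.0034 × 40000 / 9.8 = 13.88 mm
PW = 57.96 + 13.88 = 71.84 ≈ 71.8 mm.

PW ≈ 71.8 mm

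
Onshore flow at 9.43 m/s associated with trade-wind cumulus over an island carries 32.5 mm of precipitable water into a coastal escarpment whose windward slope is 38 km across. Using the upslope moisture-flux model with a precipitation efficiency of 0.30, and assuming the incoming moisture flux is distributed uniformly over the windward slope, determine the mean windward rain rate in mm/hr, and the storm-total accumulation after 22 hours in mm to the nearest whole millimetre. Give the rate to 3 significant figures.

R ≈ 8.71 mm/hr; total ≈ 192 mm

Incoming column moisture flux per unit ridge length: F = V × PW = 9.43 × 32.5 = 306.475 mm·m/s.
Spread over the 38 km slope with efficiency ε = 0.30: R = ε·F/W = 0.30 × 306.475 / 38000 m = 2.420e-03 mm/s.
R = 2.420e-03 × 3600 = 8.71 mm/hr.
Over 22 h: total = 8.71 × 22 = 191.62 ≈ 192 mm.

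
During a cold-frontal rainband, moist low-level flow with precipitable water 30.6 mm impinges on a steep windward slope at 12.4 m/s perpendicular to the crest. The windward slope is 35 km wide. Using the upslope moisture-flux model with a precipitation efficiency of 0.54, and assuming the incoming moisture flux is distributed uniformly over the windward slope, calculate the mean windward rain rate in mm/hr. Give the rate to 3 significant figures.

R ≈ 21.1 mm/hr

Incoming column moisture flux per unit ridge length: F = V × PW = 12.4 × 30.6 = 379.44 mm·m/s.
Spread over the 35 km slope with efficiency ε = 0.54: R = ε·F/W = 0.54 × 379.44 / 35000 m = 5.854e-03 mm/s.
R = 5.854e-03 × 3600 = 21.1 mm/hr.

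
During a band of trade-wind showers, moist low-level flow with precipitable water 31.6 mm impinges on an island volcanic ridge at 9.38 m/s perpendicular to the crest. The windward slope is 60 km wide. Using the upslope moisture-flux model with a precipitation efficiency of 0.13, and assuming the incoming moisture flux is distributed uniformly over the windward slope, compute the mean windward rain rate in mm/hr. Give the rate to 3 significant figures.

R ≈ 2.31 mm/hr

Incoming column moisture flux per unit ridge length: F = V × PW = 9.38 × 31.6 = 296.408 mm·m/s.
Spread over the 60 km slope with efficiency ε = 0.13: R = ε·F/W = 0.13 × 296.408 / 60000 m = 6.422e-04 mm/s.
R = 6.422e-04 × 3600 = 2.31 mm/hr.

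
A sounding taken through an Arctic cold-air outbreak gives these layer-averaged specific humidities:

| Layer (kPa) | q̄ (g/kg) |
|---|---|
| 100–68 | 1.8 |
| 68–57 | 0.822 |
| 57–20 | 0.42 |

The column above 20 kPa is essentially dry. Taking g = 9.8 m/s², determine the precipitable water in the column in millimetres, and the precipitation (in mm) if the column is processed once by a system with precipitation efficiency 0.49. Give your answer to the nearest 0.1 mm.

Precipitable water is the column-integrated vapour mass per unit area: PW = (1/g) Σ q̄ Δp, with q in kg/kg and Δp in Pa (1 kg/m² of water = 1 mm).
Layer 100–68 kPa: Δp = 320 hPa = 32000 Pa, q̄ = 0.0018 kg/kg → 0.0018 × 32000 / 9.8 = 5.88 mm
Layer 68–57 kPa: Δp = 110 hPa = 11000 Pa, q̄ = 0.000822 kg/kg → 0.000822 × 11000 / 9.8 = 0.92 mm
Layer 57–20 kPa: Δp = 370 hPa = 37000 Pa, q̄ = 0.00042 kg/kg → 0.00042 × 37000 / 9.8 = 1.59 mm
PW = 5.88 + 0.92 + 1.59 = 8.39 ≈ 8.4 mm.
Precipitation = ε × PW = 0.49 × 8.4 = 4.1 mm.

PW ≈ 8.4 mm; precipitation ≈ 4.1 mm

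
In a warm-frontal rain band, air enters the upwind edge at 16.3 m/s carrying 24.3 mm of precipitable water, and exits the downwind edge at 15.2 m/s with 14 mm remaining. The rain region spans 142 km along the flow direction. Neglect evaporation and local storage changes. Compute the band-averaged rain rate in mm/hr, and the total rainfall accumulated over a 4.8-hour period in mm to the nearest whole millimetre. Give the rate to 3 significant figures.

R ≈ 4.65 mm/hr; total ≈ 22 mm

Column moisture flux per unit crosswind length is F = V × PW.
Inflow: F_in = 16.3 × 24.3 = 396.09 mm·m/s
Outflow: F_out = 15.2 × 14 = 212.8 mm·m/s
Steady-state rate R = (F_in − F_out)/L = (396.09 − 212.8) / 142000 m = 1.291e-03 mm/s.
R = 1.291e-03 × 3600 = 4.65 mm/hr.
Over 4.8 h: total = 4.65 × 4.8 = 22.32 ≈ 22 mm.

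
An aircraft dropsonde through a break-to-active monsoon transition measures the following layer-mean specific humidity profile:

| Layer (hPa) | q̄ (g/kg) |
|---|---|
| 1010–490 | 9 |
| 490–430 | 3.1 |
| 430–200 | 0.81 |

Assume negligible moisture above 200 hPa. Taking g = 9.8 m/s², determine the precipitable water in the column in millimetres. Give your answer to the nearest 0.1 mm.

Precipitable water is the column-integrated vapour mass per unit area: PW = (1/g) Σ q̄ Δp, with q in kg/kg and Δp in Pa (1 kg/m² of water = 1 mm).
Layer 1010–490 hPa: Δp = 520 hPa = 52000 Pa, q̄ = 0.009 kg/kg → 0.009 × 52000 / 9.8 = 47.76 mm
Layer 490–430 hPa: Δp = 60 hPa = 6000 Pa, q̄ = 0.0031 kg/kg → 0.0031 × 6000 / 9.8 = 1.90 mm
Layer 430–200 hPa: Δp = 230 hPa = 23000 Pa, q̄ = 0.00081 kg/kg → 0.00081 × 23000 / 9.8 = 1.90 mm
PW = 47.76 + 1.90 + 1.90 = 51.56 ≈ 51.6 mm.

PW ≈ 51.6 mm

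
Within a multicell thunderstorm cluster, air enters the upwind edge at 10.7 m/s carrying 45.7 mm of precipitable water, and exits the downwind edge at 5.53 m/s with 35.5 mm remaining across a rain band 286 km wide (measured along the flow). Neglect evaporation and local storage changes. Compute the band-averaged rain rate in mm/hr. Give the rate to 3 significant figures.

Column moisture flux per unit crosswind length is F = V × PW.
Inflow: F_in = 10.7 × 45.7 = 488.99 mm·m/s
Outflow: F_out = 5.53 × 35.5 = 196.315 mm·m/s
Steady-state rate R = (F_in − F_out)/L = (488.99 − 196.315) / 286000 m = 1.023e-03 mm/s.
R = 1.023e-03 × 3600 = 3.68 mm/hr.

R ≈ 3.68 mm/hr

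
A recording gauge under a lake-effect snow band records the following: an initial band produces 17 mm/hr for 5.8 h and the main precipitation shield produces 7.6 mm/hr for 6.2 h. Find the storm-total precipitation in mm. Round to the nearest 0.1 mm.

Total = Σ Rᵢ Δtᵢ = 17 × 5.8 + 7.6 × 6.2
      = 98.6 + 47.12 = 145.7 mm.

total ≈ 145.7 mm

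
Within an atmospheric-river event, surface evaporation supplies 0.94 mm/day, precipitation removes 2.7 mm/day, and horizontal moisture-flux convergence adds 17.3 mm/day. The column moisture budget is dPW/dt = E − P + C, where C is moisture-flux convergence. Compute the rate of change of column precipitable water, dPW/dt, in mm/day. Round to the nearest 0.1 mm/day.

dPW/dt ≈ 15.5 mm/day

dPW/dt = E − P + C = 0.94 − 2.7 + (17.3) = 15.5 mm/day.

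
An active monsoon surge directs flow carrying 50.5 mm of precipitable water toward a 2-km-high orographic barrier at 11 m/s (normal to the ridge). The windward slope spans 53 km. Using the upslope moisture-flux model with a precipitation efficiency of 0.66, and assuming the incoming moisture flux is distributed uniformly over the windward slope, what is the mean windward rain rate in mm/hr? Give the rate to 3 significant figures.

Incoming column moisture flux per unit ridge length: F = V × PW = 11 × 50.5 = 555.5 mm·m/s.
Spread over the 53 km slope with efficiency ε = 0.66: R = ε·F/W = 0.66 × 555.5 / 53000 m = 6.918e-03 mm/s.
R = 6.918e-03 × 3600 = 24.9 mm/hr.

R ≈ 24.9 mm/hr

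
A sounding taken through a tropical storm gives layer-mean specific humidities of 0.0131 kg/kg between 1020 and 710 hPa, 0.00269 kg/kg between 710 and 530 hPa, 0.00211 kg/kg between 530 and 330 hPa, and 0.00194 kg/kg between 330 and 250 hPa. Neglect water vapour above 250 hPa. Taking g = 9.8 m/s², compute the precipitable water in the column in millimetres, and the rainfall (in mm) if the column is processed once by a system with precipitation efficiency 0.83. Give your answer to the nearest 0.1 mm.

PW ≈ 52.3 mm; rainfall ≈ 43.4 mm

Precipitable water is the column-integrated vapour mass per unit area: PW = (1/g) Σ q̄ Δp, with q in kg/kg and Δp in Pa (1 kg/m² of water = 1 mm).
Layer 1020–710 hPa: Δp = 310 hPa = 31000 Pa, q̄ = 0.0131 kg/kg → 0.0131 × 31000 / 9.8 = 41.44 mm
Layer 710–530 hPa: Δp = 180 hPa = 18000 Pa, q̄ = 0.00269 kg/kg → 0.00269 × 18000 / 9.8 = 4.94 mm
Layer 530–330 hPa: Δp = 200 hPa = 20000 Pa, q̄ = 0.00211 kg/kg → 0.00211 × 20000 / 9.8 = 4.31 mm
Layer 330–250 hPa: Δp = 80 hPa = 8000 Pa, q̄ = 0.00194 kg/kg → 0.00194 × 8000 / 9.8 = 1.58 mm
PW = 41.44 + 4.94 + 4.31 + 1.58 = 52.27 ≈ 52.3 mm.
Rainfall = ε × PW = 0.83 × 52.3 = 43.4 mm.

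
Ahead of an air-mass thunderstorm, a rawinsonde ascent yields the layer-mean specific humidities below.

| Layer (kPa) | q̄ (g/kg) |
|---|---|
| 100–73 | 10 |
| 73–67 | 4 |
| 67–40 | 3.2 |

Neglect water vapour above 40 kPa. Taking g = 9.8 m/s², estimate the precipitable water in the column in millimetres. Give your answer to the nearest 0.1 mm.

PW ≈ 38.8 mm

Precipitable water is the column-integrated vapour mass per unit area: PW = (1/g) Σ q̄ Δp, with q in kg/kg and Δp in Pa (1 kg/m² of water = 1 mm).
Layer 100–73 kPa: Δp = 270 hPa = 27000 Pa, q̄ = 0.01 kg/kg → 0.01 × 27000 / 9.8 = 27.55 mm
Layer 73–67 kPa: Δp = 60 hPa = 6000 Pa, q̄ = 0.004 kg/kg → 0.004 × 6000 / 9.8 = 2.45 mm
Layer 67–40 kPa: Δp = 270 hPa = 27000 Pa, q̄ = 0.0032 kg/kg → 0.0032 × 27000 / 9.8 = 8.82 mm
PW = 27.55 + 2.45 + 8.82 = 38.82 ≈ 38.8 mm.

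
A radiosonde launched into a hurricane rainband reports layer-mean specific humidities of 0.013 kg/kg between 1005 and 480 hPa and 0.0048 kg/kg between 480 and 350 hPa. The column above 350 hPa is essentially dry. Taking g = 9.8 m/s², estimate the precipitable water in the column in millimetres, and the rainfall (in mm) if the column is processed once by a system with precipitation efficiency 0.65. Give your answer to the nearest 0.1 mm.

PW ≈ 76.0 mm; rainfall ≈ 49.4 mm

Precipitable water is the column-integrated vapour mass per unit area: PW = (1/g) Σ q̄ Δp, with q in kg/kg and Δp in Pa (1 kg/m² of water = 1 mm).
Layer 1005–480 hPa: Δp = 525 hPa = 52500 Pa, q̄ = 0.013 kg/kg → 0.013 × 52500 / 9.8 = 69.64 mm
Layer 480–350 hPa: Δp = 130 hPa = 13000 Pa, q̄ = 0.0048 kg/kg → 0.0048 × 13000 / 9.8 = 6.37 mm
PW = 69.64 + 6.37 = 76.01 ≈ 76.0 mm.
Rainfall = ε × PW = 0.65 × 76.0 = 49.4 mm.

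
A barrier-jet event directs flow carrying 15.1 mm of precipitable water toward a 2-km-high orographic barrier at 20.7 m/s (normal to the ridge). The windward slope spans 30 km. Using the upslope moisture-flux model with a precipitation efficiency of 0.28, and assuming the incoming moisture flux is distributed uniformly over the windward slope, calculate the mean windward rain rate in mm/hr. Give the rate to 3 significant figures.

Incoming column moisture flux per unit ridge length: F = V × PW = 20.7 × 15.1 = 312.57 mm·m/s.
Spread over the 30 km slope with efficiency ε = 0.28: R = ε·F/W = 0.28 × 312.57 / 30000 m = 2.917e-03 mm/s.
R = 2.917e-03 × 3600 = 10.5 mm/hr.

R ≈ 10.5 mm/hr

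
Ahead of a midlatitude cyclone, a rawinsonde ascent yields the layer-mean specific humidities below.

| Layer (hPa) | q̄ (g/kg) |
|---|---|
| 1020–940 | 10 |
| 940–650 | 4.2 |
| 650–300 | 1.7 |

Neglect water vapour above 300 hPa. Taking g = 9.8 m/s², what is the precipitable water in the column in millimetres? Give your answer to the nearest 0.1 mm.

Precipitable water is the column-integrated vapour mass per unit area: PW = (1/g) Σ q̄ Δp, with q in kg/kg and Δp in Pa (1 kg/m² of water = 1 mm).
Layer 1020–940 hPa: Δp = 80 hPa = 8000 Pa, q̄ = 0.01 kg/kg → 0.01 × 8000 / 9.8 = 8.16 mm
Layer 940–650 hPa: Δp = 290 hPa = 29000 Pa, q̄ = 0.0042 kg/kg → 0.0042 × 29000 / 9.8 = 12.43 mm
Layer 650–300 hPa: Δp = 350 hPa = 35000 Pa, q̄ = 0.0017 kg/kg → 0.0017 × 35000 / 9.8 = 6.07 mm
PW = 8.16 + 12.43 + 6.07 = 26.66 ≈ 26.7 mm.

PW ≈ 26.7 mm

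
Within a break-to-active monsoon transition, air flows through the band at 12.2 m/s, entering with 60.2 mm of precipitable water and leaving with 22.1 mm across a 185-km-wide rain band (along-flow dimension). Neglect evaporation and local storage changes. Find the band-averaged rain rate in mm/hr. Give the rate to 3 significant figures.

R ≈ 9.05 mm/hr

Column moisture flux per unit crosswind length is F = V × PW.
Inflow: F_in = 12.2 × 60.2 = 734.44 mm·m/s
Outflow: F_out = 12.2 × 22.1 = 269.62 mm·m/s
Steady-state rate R = (F_in − F_out)/L = (734.44 − 269.62) / 185000 m = 2.513e-03 mm/s.
R = 2.513e-03 × 3600 = 9.05 mm/hr.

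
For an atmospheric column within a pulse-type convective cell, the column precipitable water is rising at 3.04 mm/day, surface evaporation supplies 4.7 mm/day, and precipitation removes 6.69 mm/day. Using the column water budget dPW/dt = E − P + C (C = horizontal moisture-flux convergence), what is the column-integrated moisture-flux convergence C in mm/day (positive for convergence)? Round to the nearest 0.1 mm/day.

dPW/dt = +3.04 mm/day.
C = dPW/dt − E + P = (+3.04) − 4.7 + 6.69 = 5.0 mm/day.

C ≈ 5.0 mm/day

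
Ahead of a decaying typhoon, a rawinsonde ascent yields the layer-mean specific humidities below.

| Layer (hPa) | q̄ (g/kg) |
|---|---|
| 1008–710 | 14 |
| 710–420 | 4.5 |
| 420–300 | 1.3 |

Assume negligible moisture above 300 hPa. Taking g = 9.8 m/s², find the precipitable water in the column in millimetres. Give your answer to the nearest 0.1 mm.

PW ≈ 57.5 mm

Precipitable water is the column-integrated vapour mass per unit area: PW = (1/g) Σ q̄ Δp, with q in kg/kg and Δp in Pa (1 kg/m² of water = 1 mm).
Layer 1008–710 hPa: Δp = 298 hPa = 29800 Pa, q̄ = 0.014 kg/kg → 0.014 × 29800 / 9.8 = 42.57 mm
Layer 710–420 hPa: Δp = 290 hPa = 29000 Pa, q̄ = 0.0045 kg/kg → 0.0045 × 29000 / 9.8 = 13.32 mm
Layer 420–300 hPa: Δp = 120 hPa = 12000 Pa, q̄ = 0.0013 kg/kg → 0.0013 × 12000 / 9.8 = 1.59 mm
PW = 42.57 + 13.32 + 1.59 = 57.48 ≈ 57.5 mm.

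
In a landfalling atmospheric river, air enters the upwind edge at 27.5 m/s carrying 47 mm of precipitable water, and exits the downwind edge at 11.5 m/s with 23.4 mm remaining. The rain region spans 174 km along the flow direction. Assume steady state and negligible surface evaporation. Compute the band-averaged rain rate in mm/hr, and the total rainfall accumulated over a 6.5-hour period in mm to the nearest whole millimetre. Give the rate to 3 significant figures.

Column moisture flux per unit crosswind length is F = V × PW.
Inflow: F_in = 27.5 × 47 = 1292.5 mm·m/s
Outflow: F_out = 11.5 × 23.4 = 269.1 mm·m/s
Steady-state rate R = (F_in − F_out)/L = (1292.5 − 269.1) / 174000 m = 5.882e-03 mm/s.
R = 5.882e-03 × 3600 = 21.2 mm/hr.
Over 6.5 h: total = 21.2 × 6.5 = 137.8 ≈ 138 mm.

R ≈ 21.2 mm/hr; total ≈ 138 mm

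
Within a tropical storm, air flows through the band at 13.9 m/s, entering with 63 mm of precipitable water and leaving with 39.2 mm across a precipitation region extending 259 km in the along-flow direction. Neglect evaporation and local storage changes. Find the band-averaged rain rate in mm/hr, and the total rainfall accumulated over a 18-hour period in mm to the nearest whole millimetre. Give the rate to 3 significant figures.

Column moisture flux per unit crosswind length is F = V × PW.
Inflow: F_in = 13.9 × 63 = 875.7 mm·m/s
Outflow: F_out = 13.9 × 39.2 = 544.88 mm·m/s
Steady-state rate R = (F_in − F_out)/L = (875.7 − 544.88) / 259000 m = 1.277e-03 mm/s.
R = 1.277e-03 × 3600 = 4.60 mm/hr.
Over 18 h: total = 4.60 × 18 = 82.8 ≈ 83 mm.

R ≈ 4.60 mm/hr; total ≈ 83 mm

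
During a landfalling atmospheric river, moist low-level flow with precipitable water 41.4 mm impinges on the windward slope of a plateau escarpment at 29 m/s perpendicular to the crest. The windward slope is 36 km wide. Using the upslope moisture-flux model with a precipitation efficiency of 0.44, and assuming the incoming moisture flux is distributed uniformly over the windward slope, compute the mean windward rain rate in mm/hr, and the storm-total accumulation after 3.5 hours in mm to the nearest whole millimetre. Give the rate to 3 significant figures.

R ≈ 52.8 mm/hr; total ≈ 185 mm

Incoming column moisture flux per unit ridge length: F = V × PW = 29 × 41.4 = 1200.6 mm·m/s.
Spread over the 36 km slope with efficiency ε = 0.44: R = ε·F/W = 0.44 × 1200.6 / 36000 m = 1.467e-02 mm/s.
R = 1.467e-02 × 3600 = 52.8 mm/hr.
Over 3.5 h: total = 52.8 × 3.5 = 184.8 ≈ 185 mm.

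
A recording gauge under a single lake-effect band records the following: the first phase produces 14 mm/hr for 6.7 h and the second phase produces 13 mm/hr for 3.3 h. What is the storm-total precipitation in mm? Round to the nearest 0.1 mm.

total ≈ 136.7 mm

Total = Σ Rᵢ Δtᵢ = 14 × 6.7 + 13 × 3.3
      = 93.8 + 42.9 = 136.7 mm.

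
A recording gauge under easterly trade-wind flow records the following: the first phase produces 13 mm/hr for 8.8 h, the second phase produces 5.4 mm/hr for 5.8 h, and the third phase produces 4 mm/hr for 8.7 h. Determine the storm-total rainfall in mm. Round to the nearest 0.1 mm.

Total = Σ Rᵢ Δtᵢ = 13 × 8.8 + 5.4 × 5.8 + 4 × 8.7
      = 114.4 + 31.32 + 34.8 = 180.5 mm.

total ≈ 180.5 mm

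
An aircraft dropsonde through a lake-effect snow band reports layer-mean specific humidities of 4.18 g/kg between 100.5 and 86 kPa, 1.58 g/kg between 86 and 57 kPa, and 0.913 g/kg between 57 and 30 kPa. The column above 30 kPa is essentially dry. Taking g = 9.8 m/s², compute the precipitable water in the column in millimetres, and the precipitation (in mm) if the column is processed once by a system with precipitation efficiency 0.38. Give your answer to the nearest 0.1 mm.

Precipitable water is the column-integrated vapour mass per unit area: PW = (1/g) Σ q̄ Δp, with q in kg/kg and Δp in Pa (1 kg/m² of water = 1 mm).
Layer 100.5–86 kPa: Δp = 145 hPa = 14500 Pa, q̄ = 0.00418 kg/kg → 0.00418 × 14500 / 9.8 = 6.18 mm
Layer 86–57 kPa: Δp = 290 hPa = 29000 Pa, q̄ = 0.00158 kg/kg → 0.00158 × 29000 / 9.8 = 4.68 mm
Layer 57–30 kPa: Δp = 270 hPa = 27000 Pa, q̄ = 0.000913 kg/kg → 0.000913 × 27000 / 9.8 = 2.52 mm
PW = 6.18 + 4.68 + 2.52 = 13.38 ≈ 13.4 mm.
Precipitation = ε × PW = 0.38 × 13.4 = 5.1 mm.

PW ≈ 13.4 mm; precipitation ≈ 5.1 mm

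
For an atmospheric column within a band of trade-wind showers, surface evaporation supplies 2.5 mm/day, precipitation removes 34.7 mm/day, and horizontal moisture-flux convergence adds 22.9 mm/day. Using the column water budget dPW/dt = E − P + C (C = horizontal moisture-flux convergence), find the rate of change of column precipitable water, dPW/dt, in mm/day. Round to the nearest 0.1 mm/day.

dPW/dt = E − P + C = 2.5 − 34.7 + (22.9) = -9.3 mm/day.

dPW/dt ≈ -9.3 mm/day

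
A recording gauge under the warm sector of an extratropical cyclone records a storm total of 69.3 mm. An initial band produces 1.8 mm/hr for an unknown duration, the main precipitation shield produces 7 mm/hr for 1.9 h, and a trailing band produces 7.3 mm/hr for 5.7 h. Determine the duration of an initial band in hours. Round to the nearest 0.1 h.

Known phases: 7 × 1.9 + 7.3 × 5.7 = 13.3 + 41.61 = 54.91 mm.
Remaining depth = 69.3 − 54.91 = 14.39 mm.
Duration = 14.39 / 1.8 = 8.0 h.

duration ≈ 8.0 h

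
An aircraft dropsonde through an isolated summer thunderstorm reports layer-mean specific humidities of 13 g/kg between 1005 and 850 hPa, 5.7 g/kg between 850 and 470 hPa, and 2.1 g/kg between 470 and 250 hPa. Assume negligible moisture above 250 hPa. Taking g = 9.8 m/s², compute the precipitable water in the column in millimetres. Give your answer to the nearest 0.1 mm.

Precipitable water is the column-integrated vapour mass per unit area: PW = (1/g) Σ q̄ Δp, with q in kg/kg and Δp in Pa (1 kg/m² of water = 1 mm).
Layer 1005–850 hPa: Δp = 155 hPa = 15500 Pa, q̄ = 0.013 kg/kg → 0.013 × 15500 / 9.8 = 20.56 mm
Layer 850–470 hPa: Δp = 380 hPa = 38000 Pa, q̄ = 0.0057 kg/kg → 0.0057 × 38000 / 9.8 = 22.10 mm
Layer 470–250 hPa: Δp = 220 hPa = 22000 Pa, q̄ = 0.0021 kg/kg → 0.0021 × 22000 / 9.8 = 4.71 mm
PW = 20.56 + 22.10 + 4.71 = 47.37 ≈ 47.4 mm.

PW ≈ 47.4 mm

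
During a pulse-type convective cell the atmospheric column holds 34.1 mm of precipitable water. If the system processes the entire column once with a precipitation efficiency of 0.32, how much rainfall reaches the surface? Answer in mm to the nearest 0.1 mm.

rainfall ≈ 10.9 mm

Rainfall = ε × PW = 0.32 × 34.1 = 10.9 mm.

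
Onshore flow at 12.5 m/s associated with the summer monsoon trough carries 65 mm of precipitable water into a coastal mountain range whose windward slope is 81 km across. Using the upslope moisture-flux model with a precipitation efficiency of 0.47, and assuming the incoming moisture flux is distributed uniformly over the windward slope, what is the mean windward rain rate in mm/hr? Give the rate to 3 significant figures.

R ≈ 17.0 mm/hr

Incoming column moisture flux per unit ridge length: F = V × PW = 12.5 × 65 = 812.5 mm·m/s.
Spread over the 81 km slope with efficiency ε = 0.47: R = ε·F/W = 0.47 × 812.5 / 81000 m = 4.715e-03 mm/s.
R = 4.715e-03 × 3600 = 17.0 mm/hr.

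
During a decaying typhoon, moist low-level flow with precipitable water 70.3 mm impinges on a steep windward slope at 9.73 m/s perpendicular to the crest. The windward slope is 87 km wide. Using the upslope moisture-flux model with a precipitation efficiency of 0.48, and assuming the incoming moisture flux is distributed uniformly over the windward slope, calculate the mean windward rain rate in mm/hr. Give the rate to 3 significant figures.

Incoming column moisture flux per unit ridge length: F = V × PW = 9.73 × 70.3 = 684.019 mm·m/s.
Spread over the 87 km slope with efficiency ε = 0.48: R = ε·F/W = 0.48 × 684.019 / 87000 m = 3.774e-03 mm/s.
R = 3.774e-03 × 3600 = 13.6 mm/hr.

R ≈ 13.6 mm/hr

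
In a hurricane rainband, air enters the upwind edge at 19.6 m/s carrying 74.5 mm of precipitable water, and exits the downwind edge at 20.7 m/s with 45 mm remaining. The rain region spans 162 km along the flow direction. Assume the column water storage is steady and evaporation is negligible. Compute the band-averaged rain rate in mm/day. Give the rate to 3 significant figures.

Column moisture flux per unit crosswind length is F = V × PW.
Inflow: F_in = 19.6 × 74.5 = 1460.2 mm·m/s
Outflow: F_out = 20.7 × 45 = 931.5 mm·m/s
Steady-state rate R = (F_in − F_out)/L = (1460.2 − 931.5) / 162000 m = 3.264e-03 mm/s.
R = 3.264e-03 × 3600 × 24 = 282 mm/day.

R ≈ 282 mm/day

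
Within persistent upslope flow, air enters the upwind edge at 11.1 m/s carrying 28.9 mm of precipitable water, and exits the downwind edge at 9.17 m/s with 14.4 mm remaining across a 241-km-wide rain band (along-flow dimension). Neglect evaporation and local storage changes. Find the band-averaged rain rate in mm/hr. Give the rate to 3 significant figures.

R ≈ 2.82 mm/hr

Column moisture flux per unit crosswind length is F = V × PW.
Inflow: F_in = 11.1 × 28.9 = 320.79 mm·m/s
Outflow: F_out = 9.17 × 14.4 = 132.048 mm·m/s
Steady-state rate R = (F_in − F_out)/L = (320.79 − 132.048) / 241000 m = 7.832e-04 mm/s.
R = 7.832e-04 × 3600 = 2.82 mm/hr.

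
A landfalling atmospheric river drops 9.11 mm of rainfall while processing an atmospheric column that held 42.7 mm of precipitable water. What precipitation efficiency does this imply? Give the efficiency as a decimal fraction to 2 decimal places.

ε ≈ 0.21

ε = rainfall / PW = 9.11 / 42.7 = 0.21.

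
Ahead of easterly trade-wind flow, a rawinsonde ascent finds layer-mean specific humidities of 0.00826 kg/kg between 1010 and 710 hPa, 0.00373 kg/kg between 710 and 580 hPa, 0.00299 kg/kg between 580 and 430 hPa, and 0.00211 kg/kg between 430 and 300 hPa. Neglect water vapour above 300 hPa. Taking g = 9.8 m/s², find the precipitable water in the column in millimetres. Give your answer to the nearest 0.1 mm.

PW ≈ 37.6 mm

Precipitable water is the column-integrated vapour mass per unit area: PW = (1/g) Σ q̄ Δp, with q in kg/kg and Δp in Pa (1 kg/m² of water = 1 mm).
Layer 1010–710 hPa: Δp = 300 hPa = 30000 Pa, q̄ = 0.00826 kg/kg → 0.00826 × 30000 / 9.8 = 25.29 mm
Layer 710–580 hPa: Δp = 130 hPa = 13000 Pa, q̄ = 0.00373 kg/kg → 0.00373 × 13000 / 9.8 = 4.95 mm
Layer 580–430 hPa: Δp = 150 hPa = 15000 Pa, q̄ = 0.00299 kg/kg → 0.00299 × 15000 / 9.8 = 4.58 mm
Layer 430–300 hPa: Δp = 130 hPa = 13000 Pa, q̄ = 0.00211 kg/kg → 0.00211 × 13000 / 9.8 = 2.80 mm
PW = 25.29 + 4.95 + 4.58 + 2.80 = 37.62 ≈ 37.6 mm.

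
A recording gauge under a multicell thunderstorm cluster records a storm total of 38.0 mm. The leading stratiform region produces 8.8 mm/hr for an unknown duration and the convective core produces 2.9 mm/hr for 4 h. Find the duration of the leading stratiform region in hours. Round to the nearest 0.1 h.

duration ≈ 3.0 h

Known phases: 2.9 × 4 = 11.6 mm.
Remaining depth = 38.0 − 11.6 = 26.4 mm.
Duration = 26.4 / 8.8 = 3.0 h.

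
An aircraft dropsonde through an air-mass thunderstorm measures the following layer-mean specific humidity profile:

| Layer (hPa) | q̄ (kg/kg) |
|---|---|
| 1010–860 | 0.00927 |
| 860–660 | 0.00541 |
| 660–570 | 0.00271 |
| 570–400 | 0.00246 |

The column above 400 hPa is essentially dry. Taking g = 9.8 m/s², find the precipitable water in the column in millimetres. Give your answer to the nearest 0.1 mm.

PW ≈ 32.0 mm

Precipitable water is the column-integrated vapour mass per unit area: PW = (1/g) Σ q̄ Δp, with q in kg/kg and Δp in Pa (1 kg/m² of water = 1 mm).
Layer 1010–860 hPa: Δp = 150 hPa = 15000 Pa, q̄ = 0.00927 kg/kg → 0.00927 × 15000 / 9.8 = 14.19 mm
Layer 860–660 hPa: Δp = 200 hPa = 20000 Pa, q̄ = 0.00541 kg/kg → 0.00541 × 20000 / 9.8 = 11.04 mm
Layer 660–570 hPa: Δp = 90 hPa = 9000 Pa, q̄ = 0.00271 kg/kg → 0.00271 × 9000 / 9.8 = 2.49 mm
Layer 570–400 hPa: Δp = 170 hPa = 17000 Pa, q̄ = 0.00246 kg/kg → 0.00246 × 17000 / 9.8 = 4.27 mm
PW = 14.19 + 11.04 + 2.49 + 4.27 = 31.99 ≈ 32.0 mm.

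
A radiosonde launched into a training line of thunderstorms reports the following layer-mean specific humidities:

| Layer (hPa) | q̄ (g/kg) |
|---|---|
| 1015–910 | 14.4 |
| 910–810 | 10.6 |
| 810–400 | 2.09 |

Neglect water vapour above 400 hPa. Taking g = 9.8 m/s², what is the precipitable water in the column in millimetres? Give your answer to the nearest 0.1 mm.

Precipitable water is the column-integrated vapour mass per unit area: PW = (1/g) Σ q̄ Δp, with q in kg/kg and Δp in Pa (1 kg/m² of water = 1 mm).
Layer 1015–910 hPa: Δp = 105 hPa = 10500 Pa, q̄ = 0.0144 kg/kg → 0.0144 × 10500 / 9.8 = 15.43 mm
Layer 910–810 hPa: Δp = 100 hPa = 10000 Pa, q̄ = 0.0106 kg/kg → 0.0106 × 10000 / 9.8 = 10.82 mm
Layer 810–400 hPa: Δp = 410 hPa = 41000 Pa, q̄ = 0.00209 kg/kg → 0.00209 × 41000 / 9.8 = 8.74 mm
PW = 15.43 + 10.82 + 8.74 = 34.99 ≈ 35.0 mm.

PW ≈ 35.0 mm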